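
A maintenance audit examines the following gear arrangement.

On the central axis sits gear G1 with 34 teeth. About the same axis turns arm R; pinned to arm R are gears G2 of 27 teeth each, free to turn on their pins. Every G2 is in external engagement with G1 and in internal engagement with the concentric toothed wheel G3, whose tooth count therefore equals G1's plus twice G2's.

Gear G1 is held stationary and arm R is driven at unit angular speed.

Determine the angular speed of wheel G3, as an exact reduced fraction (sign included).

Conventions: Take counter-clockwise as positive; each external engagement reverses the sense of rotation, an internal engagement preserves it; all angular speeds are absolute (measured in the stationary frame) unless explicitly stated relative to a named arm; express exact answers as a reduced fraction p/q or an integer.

planetary set (34T centre, 27T on arm, 88T internal) — Willis relation
ring teeth: 34 + 2·27 = 88
34(ω_sun−ω_arm) = −88(ω_ring−ω_arm),  ω_sun = 0, ω_arm = 1
ω_ring = 1 − (34/88)(0−1) = 61/44
exact speed ratio = 61/44

61/44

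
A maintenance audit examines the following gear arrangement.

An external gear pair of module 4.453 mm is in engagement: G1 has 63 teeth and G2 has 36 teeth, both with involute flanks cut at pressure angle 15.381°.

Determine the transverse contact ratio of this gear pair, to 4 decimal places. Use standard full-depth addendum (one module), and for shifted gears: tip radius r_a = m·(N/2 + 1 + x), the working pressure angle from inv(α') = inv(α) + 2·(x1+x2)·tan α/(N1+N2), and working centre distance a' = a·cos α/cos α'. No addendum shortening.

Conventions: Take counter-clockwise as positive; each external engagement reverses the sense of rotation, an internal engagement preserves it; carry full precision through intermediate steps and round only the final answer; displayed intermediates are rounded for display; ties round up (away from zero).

2.0372

single-mesh involute tooth geometry (63T engaging 36T at module 4.453)
base radii: r_b1 = 135.245525, r_b2 = 77.283157
tip radii: r_a1 = 144.722500, r_a2 = 84.607000
no profile shift: α' = α, a' = a
action lengths: √(r_a1²−r_b1²) = 51.509707, √(r_a2²−r_b2²) = 34.433386
base pitch p_b = π·m·cos α = 13.488456
CR = (51.509707 + 34.433386 − 220.423500·sin 15.38100°)/13.488456 = 2.037206
contact ratio ≈ 2.0372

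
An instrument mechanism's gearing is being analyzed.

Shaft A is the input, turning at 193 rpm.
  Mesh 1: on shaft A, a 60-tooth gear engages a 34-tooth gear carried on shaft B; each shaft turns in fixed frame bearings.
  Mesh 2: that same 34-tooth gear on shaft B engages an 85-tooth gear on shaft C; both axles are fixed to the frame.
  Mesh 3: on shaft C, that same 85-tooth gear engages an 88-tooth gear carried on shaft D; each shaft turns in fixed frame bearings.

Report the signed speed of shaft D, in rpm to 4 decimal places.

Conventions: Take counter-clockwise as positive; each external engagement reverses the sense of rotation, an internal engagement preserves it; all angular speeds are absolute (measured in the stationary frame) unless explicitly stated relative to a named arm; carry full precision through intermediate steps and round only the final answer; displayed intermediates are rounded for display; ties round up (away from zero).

class = fixed-axis compound train [3 meshes; 3 ratios multiply, 3 sense flips]
mesh 1 [60T→34T]: ω = 193.0000×60/34 = 340.5882 rpm, sense flips to −
mesh 2 [34T→85T]: ω = 340.5882×34/85 = 136.2353 rpm, sense flips to +
mesh 3 [85T→88T]: ω = 136.2353×85/88 = 131.5909 rpm, sense flips to −
signed output speed = -131.5909 rpm

-131.5909 rpm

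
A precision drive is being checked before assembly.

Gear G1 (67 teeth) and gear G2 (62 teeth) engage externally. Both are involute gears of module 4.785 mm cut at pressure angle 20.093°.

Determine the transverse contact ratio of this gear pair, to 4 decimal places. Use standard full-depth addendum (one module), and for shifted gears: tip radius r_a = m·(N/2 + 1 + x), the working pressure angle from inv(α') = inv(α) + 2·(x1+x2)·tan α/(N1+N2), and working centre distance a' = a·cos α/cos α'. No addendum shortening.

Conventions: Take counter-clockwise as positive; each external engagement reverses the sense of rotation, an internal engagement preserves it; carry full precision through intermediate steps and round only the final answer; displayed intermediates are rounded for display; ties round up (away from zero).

1.7902

class = single-mesh tooth geometry [involute pair 67T × 62T, m = 4.785]
base radii: r_b1 = 150.541190, r_b2 = 139.306773
tip radii: r_a1 = 165.082500, r_a2 = 153.120000
no profile shift: α' = α, a' = a
action lengths: √(r_a1²−r_b1²) = 67.746453, √(r_a2²−r_b2²) = 63.555939
base pitch p_b = π·m·cos α = 14.117585
CR = (67.746453 + 63.555939 − 308.632500·sin 20.09300°)/14.117585 = 1.790197
contact ratio ≈ 1.7902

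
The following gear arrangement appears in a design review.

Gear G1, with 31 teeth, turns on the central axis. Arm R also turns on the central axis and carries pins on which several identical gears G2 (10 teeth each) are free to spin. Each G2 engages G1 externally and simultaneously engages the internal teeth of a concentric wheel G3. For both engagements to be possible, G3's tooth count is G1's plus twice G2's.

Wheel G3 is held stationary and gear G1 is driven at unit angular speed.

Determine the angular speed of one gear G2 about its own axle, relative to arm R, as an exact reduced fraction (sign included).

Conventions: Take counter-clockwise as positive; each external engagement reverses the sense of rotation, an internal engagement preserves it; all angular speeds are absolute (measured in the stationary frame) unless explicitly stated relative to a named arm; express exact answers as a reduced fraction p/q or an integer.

-1581/820

planetary set (31T centre, 10T on arm, 51T internal) — Willis relation
ring teeth: 31 + 2·10 = 51
31(ω_sun−ω_arm) = −51(ω_ring−ω_arm),  ω_ring = 0, ω_sun = 1
31(1−ω_arm) = −51(0−ω_arm)  ⇒  82·ω_arm = 31  ⇒  ω_arm = 31/82
sun–planet mesh: 31·(1−31/82) = −10·(ω_p−ω_arm)  ⇒  ω_p−ω_arm = -1581/820
exact speed ratio = -1581/820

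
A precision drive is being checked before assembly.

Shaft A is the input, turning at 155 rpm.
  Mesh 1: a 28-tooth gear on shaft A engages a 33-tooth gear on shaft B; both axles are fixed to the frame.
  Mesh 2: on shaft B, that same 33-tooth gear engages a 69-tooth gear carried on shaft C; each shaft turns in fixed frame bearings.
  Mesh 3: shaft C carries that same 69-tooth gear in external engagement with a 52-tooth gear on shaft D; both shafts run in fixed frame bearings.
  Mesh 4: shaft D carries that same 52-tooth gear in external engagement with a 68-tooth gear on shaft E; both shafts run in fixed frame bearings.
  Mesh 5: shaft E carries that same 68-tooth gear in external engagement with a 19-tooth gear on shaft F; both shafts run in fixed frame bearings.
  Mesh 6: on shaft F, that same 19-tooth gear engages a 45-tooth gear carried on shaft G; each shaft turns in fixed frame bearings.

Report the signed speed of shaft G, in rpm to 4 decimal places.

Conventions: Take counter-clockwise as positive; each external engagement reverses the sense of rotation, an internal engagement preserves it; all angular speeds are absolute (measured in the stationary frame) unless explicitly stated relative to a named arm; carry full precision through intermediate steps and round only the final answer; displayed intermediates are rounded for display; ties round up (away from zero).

+96.4444 rpm

class = fixed-axis compound train [6 meshes; 6 ratios multiply, 6 sense flips]
mesh 1 [28T→33T]: ω = 155.0000×28/33 = 131.5152 rpm, sense flips to −
mesh 2 [33T→69T]: ω = 131.5152×33/69 = 62.8986 rpm, sense flips to +
mesh 3 [69T→52T]: ω = 62.8986×69/52 = 83.4615 rpm, sense flips to −
mesh 4 [52T→68T]: ω = 83.4615×52/68 = 63.8235 rpm, sense flips to +
mesh 5 [68T→19T]: ω = 63.8235×68/19 = 228.4211 rpm, sense flips to −
mesh 6 [19T→45T]: ω = 228.4211×19/45 = 96.4444 rpm, sense flips to +
signed output speed = +96.4444 rpm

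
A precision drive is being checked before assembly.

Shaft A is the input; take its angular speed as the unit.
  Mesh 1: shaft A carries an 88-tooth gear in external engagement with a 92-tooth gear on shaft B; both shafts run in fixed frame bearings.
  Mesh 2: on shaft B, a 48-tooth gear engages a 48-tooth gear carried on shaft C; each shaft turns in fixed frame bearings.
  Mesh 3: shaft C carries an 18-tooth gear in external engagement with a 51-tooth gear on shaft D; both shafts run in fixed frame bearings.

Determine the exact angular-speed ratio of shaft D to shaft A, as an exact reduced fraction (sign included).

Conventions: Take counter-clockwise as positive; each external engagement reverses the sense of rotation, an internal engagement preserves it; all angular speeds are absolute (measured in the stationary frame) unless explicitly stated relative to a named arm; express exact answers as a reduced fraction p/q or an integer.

class = fixed-axis compound train [3 meshes; 3 ratios multiply, 3 sense flips]
mesh 1 [88T→92T]: running ratio 22/23, sense −
mesh 2 [48T→48T]: running ratio 22/23, sense +
mesh 3 [18T→51T]: running ratio 132/391, sense −
ω_out/ω_in = -132/391

-132/391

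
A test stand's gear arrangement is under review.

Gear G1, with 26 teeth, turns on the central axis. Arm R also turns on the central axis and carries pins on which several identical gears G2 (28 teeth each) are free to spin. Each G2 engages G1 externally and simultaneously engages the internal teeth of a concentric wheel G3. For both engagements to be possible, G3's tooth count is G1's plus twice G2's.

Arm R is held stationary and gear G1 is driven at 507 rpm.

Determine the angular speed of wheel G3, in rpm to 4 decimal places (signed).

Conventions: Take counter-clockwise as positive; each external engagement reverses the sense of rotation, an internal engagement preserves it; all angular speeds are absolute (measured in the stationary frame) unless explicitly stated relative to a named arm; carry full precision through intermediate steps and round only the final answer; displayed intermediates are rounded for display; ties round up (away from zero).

class = planetary set [G3 = 26+2·28 = 82; Willis about the carrier]
normalise by the input: solve with ω_sun = 1, then scale by 507 rpm
ring teeth: 26 + 2·28 = 82
26(ω_sun−ω_arm) = −82(ω_ring−ω_arm),  ω_arm = 0, ω_sun = 1
ω_ring = 0 − (26/82)(1−0) = -13/41
scale: ω_ring = -13/41 × 507 rpm = -160.7561 rpm

-160.7561 rpm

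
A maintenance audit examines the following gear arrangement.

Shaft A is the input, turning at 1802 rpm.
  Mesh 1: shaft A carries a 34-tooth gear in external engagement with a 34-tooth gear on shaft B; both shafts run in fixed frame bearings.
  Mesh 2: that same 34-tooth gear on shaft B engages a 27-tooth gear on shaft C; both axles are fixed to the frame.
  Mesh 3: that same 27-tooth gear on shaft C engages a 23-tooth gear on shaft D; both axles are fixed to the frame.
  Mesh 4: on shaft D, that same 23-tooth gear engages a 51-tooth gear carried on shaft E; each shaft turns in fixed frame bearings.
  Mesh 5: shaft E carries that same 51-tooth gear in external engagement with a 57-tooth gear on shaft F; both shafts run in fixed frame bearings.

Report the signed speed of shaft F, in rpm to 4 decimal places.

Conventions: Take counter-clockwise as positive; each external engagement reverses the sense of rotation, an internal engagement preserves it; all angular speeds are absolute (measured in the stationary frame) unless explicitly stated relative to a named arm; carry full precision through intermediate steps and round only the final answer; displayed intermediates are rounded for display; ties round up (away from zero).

-1074.8772 rpm

topology: fixed-axis compound train — 5 meshes, A→F
mesh 1 [34T→34T]: ω = 1802.0000×34/34 = 1802.0000 rpm, sense flips to −
mesh 2 [34T→27T]: ω = 1802.0000×34/27 = 2269.1852 rpm, sense flips to +
mesh 3 [27T→23T]: ω = 2269.1852×27/23 = 2663.8261 rpm, sense flips to −
mesh 4 [23T→51T]: ω = 2663.8261×23/51 = 1201.3333 rpm, sense flips to +
mesh 5 [51T→57T]: ω = 1201.3333×51/57 = 1074.8772 rpm, sense flips to −
signed output speed = -1074.8772 rpm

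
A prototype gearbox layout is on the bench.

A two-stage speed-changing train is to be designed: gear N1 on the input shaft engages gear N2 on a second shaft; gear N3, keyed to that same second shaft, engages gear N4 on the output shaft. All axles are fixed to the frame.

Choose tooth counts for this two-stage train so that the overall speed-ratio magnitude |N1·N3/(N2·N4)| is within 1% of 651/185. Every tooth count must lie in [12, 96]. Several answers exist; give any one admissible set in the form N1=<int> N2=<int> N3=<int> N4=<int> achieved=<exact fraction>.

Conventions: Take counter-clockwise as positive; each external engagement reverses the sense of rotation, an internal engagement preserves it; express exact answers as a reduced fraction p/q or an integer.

N1=21 N2=15 N3=93 N4=37 achieved=651/185

2-stage fixed-axis compound train for ratio 651/185
target = 651/185 in lowest terms: an exact hit needs N1·N3 = k·651 and N2·N4 = k·185 for one integer k, every count in [12, 96]; additionally prefer no 1:1 stage (N1 ≠ N2, N3 ≠ N4)
k = 1…2: no 1:1-free in-range split of k·651 and k·185 into factor pairs; take k = 3
k = 3: N1·N3 = 1953 = 21·93, N2·N4 = 555 = 15·37
achieved = 21·93/(15·37) = 651/185; |achieved − target| = 0 ≤ 651/18500 ✓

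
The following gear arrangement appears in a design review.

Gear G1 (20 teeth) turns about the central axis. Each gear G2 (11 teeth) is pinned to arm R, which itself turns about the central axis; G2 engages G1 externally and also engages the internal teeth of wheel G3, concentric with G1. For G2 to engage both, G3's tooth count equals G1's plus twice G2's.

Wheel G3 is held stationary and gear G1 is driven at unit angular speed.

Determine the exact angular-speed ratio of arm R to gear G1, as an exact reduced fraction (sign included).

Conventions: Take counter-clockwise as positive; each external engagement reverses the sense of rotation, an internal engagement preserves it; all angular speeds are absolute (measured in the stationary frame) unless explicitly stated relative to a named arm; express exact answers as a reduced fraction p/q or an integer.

10/31

class = planetary set [G3 = 20+2·11 = 42; Willis about the carrier]
ring teeth: 20 + 2·11 = 42
20(ω_sun−ω_arm) = −42(ω_ring−ω_arm),  ω_ring = 0, ω_sun = 1
20(1−ω_arm) = −42(0−ω_arm)  ⇒  62·ω_arm = 20  ⇒  ω_arm = 10/31
ω_out/ω_in = 10/31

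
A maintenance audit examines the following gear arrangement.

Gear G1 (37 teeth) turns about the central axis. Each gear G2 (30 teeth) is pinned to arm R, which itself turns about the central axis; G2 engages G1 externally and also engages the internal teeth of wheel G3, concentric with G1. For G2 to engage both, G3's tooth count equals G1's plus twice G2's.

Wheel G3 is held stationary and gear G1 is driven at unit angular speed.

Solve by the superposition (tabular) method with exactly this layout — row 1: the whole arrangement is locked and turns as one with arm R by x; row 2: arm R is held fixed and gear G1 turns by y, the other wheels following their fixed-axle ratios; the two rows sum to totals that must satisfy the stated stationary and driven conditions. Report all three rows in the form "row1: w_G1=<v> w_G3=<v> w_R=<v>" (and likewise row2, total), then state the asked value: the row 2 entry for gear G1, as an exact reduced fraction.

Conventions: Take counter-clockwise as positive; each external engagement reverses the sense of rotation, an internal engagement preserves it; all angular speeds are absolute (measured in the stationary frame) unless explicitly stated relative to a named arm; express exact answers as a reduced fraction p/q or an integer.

planetary set (37T centre, 30T on arm, 97T internal) — Willis relation
row 1 (train locked, turned with arm): all members turn x
row 2 (arm held, sun turns y): ω_ring = −(37/97)·y, ω_arm = 0
boundary: total ω_ring = x − (37/97)·y = 0 and total ω_sun = x + y = 1  ⇒  y = 97/134, x = 37/134
row 2 ring = −(37/97)·97/134 = -37/134
totals (row 1 + row 2): sun 37/134 + 97/134 = 1, ring 37/134 + (-37/134) = 0, arm 37/134 + 0 = 37/134
asked cell (row2, sun) = 97/134

row1: w_G1=37/134 w_G3=37/134 w_R=37/134
row2: w_G1=97/134 w_G3=-37/134 w_R=0
total: w_G1=1 w_G3=0 w_R=37/134
asked value: 97/134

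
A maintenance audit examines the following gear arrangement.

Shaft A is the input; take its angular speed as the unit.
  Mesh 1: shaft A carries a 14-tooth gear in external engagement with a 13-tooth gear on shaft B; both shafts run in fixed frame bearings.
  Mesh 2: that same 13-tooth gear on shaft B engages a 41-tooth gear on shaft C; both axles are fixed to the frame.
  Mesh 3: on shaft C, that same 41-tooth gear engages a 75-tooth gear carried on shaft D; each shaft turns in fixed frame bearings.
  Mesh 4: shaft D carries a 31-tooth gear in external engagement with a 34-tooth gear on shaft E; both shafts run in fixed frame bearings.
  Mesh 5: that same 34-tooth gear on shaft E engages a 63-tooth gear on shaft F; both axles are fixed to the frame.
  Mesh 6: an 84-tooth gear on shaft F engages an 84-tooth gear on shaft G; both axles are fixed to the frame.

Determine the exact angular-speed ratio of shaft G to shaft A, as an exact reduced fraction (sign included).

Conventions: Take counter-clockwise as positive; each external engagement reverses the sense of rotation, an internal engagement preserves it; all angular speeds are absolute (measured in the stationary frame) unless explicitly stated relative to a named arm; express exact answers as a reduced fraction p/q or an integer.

class = fixed-axis compound train [6 meshes; 6 ratios multiply, 6 sense flips]
mesh 1 [14T→13T]: running ratio 14/13, sense −
mesh 2 [13T→41T]: running ratio 14/41, sense +
mesh 3 [41T→75T]: running ratio 14/75, sense −
mesh 4 [31T→34T]: running ratio 217/1275, sense +
mesh 5 [34T→63T]: running ratio 62/675, sense −
mesh 6 [84T→84T]: running ratio 62/675, sense +
ω_out/ω_in = 62/675

62/675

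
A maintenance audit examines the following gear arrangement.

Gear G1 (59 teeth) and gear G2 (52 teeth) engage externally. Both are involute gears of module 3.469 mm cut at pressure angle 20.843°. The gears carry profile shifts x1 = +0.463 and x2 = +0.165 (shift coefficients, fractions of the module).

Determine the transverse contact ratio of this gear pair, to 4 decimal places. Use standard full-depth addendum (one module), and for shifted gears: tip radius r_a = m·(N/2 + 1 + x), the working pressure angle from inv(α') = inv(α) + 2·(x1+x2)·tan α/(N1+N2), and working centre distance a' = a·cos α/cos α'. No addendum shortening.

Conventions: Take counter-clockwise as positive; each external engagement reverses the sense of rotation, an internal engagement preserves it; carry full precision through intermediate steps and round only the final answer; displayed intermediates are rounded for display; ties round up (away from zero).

1.6513

recognized (one external pair, fixed centres): single-mesh tooth geometry, m = 3.469, N1 = 59, N2 = 52
base radii: r_b1 = 95.638553, r_b2 = 84.291606
tip radii: r_a1 = 107.410647, r_a2 = 94.235385
inv(α') = inv(20.843°) + 2·(+0.463+0.165)·tan α/(59+52) = 0.02125243  ⇒  α' = 22.41211°
a' = a·cos α / cos α' = 192.5295·cos 20.843°/cos 22.41211° = 194.631559
action lengths: √(r_a1²−r_b1²) = 48.890840, √(r_a2²−r_b2²) = 42.133513
base pitch p_b = π·m·cos α = 10.184996
CR = (48.890840 + 42.133513 − 194.631559·sin 22.41211°)/10.184996 = 1.651253
contact ratio ≈ 1.6513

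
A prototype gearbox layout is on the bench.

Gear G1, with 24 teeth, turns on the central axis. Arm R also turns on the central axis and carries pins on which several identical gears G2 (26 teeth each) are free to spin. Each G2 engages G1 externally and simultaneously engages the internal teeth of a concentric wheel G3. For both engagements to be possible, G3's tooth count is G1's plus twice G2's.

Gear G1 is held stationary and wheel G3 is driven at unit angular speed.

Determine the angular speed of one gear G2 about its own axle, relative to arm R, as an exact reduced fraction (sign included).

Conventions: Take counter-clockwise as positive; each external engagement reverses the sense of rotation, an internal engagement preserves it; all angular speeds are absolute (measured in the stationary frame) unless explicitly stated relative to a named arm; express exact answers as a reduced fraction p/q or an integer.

recognized (axles ride arm R): planetary set, 24/26/76 teeth
ring teeth: 24 + 2·26 = 76
24(ω_sun−ω_arm) = −76(ω_ring−ω_arm),  ω_sun = 0, ω_ring = 1
24(0−ω_arm) = −76(1−ω_arm)  ⇒  100·ω_arm = 76  ⇒  ω_arm = 19/25
sun–planet mesh: 24·(0−19/25) = −26·(ω_p−ω_arm)  ⇒  ω_p−ω_arm = 228/325
exact speed ratio = 228/325

228/325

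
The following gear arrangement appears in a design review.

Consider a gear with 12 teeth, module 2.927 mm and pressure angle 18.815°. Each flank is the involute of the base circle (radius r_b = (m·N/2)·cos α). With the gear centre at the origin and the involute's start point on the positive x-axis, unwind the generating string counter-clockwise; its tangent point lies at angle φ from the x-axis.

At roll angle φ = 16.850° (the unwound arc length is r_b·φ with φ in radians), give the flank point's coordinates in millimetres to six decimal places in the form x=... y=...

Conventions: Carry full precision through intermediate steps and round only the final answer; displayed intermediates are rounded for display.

class = single-mesh tooth geometry [base-circle involute, m = 2.927, 12T]
pitch radius r_p = m·N/2 = 2.927·12/2 = 17.562000
base radius r_b = r_p·cos α = 17.562000·cos 18.815° = 16.623572
roll angle φ = 16.850° = 0.29408798 rad
x = r_b·(cos φ + φ·sin φ) = 17.326971
y = r_b·(sin φ − φ·cos φ) = 0.139725

x=17.326971 y=0.139725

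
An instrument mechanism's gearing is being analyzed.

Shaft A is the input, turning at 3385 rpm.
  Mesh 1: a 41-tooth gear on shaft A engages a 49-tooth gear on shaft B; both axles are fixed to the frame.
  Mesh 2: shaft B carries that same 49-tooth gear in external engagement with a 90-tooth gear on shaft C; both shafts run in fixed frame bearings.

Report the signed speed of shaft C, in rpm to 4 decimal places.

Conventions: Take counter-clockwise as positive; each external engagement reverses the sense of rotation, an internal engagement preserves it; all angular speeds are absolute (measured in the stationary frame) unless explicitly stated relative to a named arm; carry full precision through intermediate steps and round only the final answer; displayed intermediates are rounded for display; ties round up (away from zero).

recognized (3 fixed axles, 2 meshes): fixed-axis compound train
mesh 1 [41T→49T]: ω = 3385.0000×41/49 = 2832.3469 rpm, sense flips to −
mesh 2 [49T→90T]: ω = 2832.3469×49/90 = 1542.0556 rpm, sense flips to +
signed output speed = +1542.0556 rpm

+1542.0556 rpm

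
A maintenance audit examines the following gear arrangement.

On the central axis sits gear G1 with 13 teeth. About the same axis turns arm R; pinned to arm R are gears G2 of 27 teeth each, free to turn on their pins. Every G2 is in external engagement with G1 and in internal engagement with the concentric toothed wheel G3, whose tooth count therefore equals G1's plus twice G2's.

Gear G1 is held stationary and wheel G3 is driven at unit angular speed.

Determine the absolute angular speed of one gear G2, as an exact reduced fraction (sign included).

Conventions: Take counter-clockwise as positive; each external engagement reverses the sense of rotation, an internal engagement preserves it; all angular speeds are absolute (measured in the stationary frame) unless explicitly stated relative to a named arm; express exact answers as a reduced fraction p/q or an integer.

topology: planetary set — G1 13T / G2 27T / G3 67T, arm = carrier (Willis)
ring teeth: 13 + 2·27 = 67
13(ω_sun−ω_arm) = −67(ω_ring−ω_arm),  ω_sun = 0, ω_ring = 1
13(0−ω_arm) = −67(1−ω_arm)  ⇒  80·ω_arm = 67  ⇒  ω_arm = 67/80
sun–planet mesh: 13·(0−67/80) = −27·(ω_p−ω_arm)  ⇒  ω_p−ω_arm = 871/2160
ω_p = 67/80 + 871/2160 = 67/54
exact speed ratio = 67/54

67/54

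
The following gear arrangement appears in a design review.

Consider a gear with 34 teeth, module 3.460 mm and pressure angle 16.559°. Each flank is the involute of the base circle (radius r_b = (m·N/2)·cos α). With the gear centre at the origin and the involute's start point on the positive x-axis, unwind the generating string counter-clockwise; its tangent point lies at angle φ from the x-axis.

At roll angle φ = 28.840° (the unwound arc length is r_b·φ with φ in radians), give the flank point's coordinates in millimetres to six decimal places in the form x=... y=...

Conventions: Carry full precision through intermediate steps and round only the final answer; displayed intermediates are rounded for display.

single-mesh involute tooth geometry (34T wheel at module 3.460)
pitch radius r_p = m·N/2 = 3.460·34/2 = 58.820000
base radius r_b = r_p·cos α = 58.820000·cos 16.559° = 56.380544
roll angle φ = 28.840° = 0.50335296 rad
x = r_b·(cos φ + φ·sin φ) = 63.076870
y = r_b·(sin φ − φ·cos φ) = 2.336589

x=63.076870 y=2.336589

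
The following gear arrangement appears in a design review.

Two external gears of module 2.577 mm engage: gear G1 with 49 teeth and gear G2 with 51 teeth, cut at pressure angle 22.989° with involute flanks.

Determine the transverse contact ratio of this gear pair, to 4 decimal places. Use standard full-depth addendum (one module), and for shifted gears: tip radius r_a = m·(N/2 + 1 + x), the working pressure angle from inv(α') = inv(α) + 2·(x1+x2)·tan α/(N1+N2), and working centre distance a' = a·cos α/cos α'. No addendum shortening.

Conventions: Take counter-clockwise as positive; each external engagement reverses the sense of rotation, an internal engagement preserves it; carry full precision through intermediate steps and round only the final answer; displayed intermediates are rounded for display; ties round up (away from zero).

class = single-mesh tooth geometry [involute pair 49T × 51T, m = 2.577]
base radii: r_b1 = 58.122190, r_b2 = 60.494524
tip radii: r_a1 = 65.713500, r_a2 = 68.290500
no profile shift: α' = α, a' = a
action lengths: √(r_a1²−r_b1²) = 30.660645, √(r_a2²−r_b2²) = 31.686037
base pitch p_b = π·m·cos α = 7.452908
CR = (30.660645 + 31.686037 − 128.850000·sin 22.98900°)/7.452908 = 1.613296
contact ratio ≈ 1.6133

1.6133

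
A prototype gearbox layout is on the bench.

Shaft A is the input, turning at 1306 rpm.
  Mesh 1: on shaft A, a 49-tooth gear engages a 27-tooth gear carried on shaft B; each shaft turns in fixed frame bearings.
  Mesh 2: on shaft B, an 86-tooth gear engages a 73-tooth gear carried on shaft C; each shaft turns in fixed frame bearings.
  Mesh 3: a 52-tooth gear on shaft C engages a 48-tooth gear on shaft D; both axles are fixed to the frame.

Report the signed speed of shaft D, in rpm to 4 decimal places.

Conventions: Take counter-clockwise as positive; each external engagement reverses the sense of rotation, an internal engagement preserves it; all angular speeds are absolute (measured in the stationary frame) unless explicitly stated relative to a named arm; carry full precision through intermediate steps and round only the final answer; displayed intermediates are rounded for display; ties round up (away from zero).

-3024.9151 rpm

class = fixed-axis compound train [3 meshes; 3 ratios multiply, 3 sense flips]
mesh 1 [49T→27T]: ω = 1306.0000×49/27 = 2370.1481 rpm, sense flips to −
mesh 2 [86T→73T]: ω = 2370.1481×86/73 = 2792.2293 rpm, sense flips to +
mesh 3 [52T→48T]: ω = 2792.2293×52/48 = 3024.9151 rpm, sense flips to −
signed output speed = -3024.9151 rpm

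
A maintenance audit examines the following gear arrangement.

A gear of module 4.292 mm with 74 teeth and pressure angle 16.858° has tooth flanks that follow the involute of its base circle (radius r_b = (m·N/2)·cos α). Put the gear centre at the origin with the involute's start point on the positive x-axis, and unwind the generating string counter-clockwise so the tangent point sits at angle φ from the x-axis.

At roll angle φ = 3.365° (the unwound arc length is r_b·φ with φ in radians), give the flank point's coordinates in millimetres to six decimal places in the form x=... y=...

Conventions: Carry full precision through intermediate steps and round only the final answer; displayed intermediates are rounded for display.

topology: single-mesh involute geometry — m = 4.292, N = 74
pitch radius r_p = m·N/2 = 4.292·74/2 = 158.804000
base radius r_b = r_p·cos α = 158.804000·cos 16.858° = 151.979624
roll angle φ = 3.365° = 0.05873033 rad
x = r_b·(cos φ + φ·sin φ) = 152.241506
y = r_b·(sin φ − φ·cos φ) = 0.010259

x=152.241506 y=0.010259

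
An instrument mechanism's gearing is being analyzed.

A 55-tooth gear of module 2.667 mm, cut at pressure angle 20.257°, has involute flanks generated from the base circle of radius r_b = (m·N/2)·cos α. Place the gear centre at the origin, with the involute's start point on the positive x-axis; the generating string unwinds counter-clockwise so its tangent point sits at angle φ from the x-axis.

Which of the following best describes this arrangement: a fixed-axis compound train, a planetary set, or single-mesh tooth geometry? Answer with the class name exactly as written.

single-mesh tooth geometry

topology: single-mesh involute geometry — m = 2.667, N = 55
classification: single-mesh tooth geometry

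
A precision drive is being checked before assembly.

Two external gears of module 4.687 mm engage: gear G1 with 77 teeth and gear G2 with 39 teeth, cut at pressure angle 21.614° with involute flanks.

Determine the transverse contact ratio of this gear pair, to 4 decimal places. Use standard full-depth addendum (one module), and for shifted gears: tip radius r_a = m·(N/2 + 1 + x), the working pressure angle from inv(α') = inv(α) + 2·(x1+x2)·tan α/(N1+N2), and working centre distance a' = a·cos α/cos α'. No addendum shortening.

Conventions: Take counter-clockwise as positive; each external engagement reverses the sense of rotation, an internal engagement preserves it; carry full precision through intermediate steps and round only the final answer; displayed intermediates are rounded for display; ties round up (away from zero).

1.6821

topology: single-mesh involute geometry — m = 4.687, 77T/39T pair
base radii: r_b1 = 167.761466, r_b2 = 84.970093
tip radii: r_a1 = 185.136500, r_a2 = 96.083500
no profile shift: α' = α, a' = a
action lengths: √(r_a1²−r_b1²) = 78.304625, √(r_a2²−r_b2²) = 44.856686
base pitch p_b = π·m·cos α = 13.689304
CR = (78.304625 + 44.856686 − 271.846000·sin 21.61400°)/13.689304 = 1.682070
contact ratio ≈ 1.6821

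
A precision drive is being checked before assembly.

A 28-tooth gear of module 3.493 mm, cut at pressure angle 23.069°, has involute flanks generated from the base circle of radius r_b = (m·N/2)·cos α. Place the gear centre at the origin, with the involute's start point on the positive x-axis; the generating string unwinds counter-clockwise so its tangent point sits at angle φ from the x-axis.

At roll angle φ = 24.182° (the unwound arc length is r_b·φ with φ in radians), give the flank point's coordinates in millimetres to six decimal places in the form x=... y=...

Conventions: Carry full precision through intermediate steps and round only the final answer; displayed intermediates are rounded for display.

x=48.821978 y=1.107546

recognized (one wheel, involute flank): single-mesh tooth geometry, m = 3.493, N = 28
pitch radius r_p = m·N/2 = 3.493·28/2 = 48.902000
base radius r_b = r_p·cos α = 48.902000·cos 23.069° = 44.991485
roll angle φ = 24.182° = 0.42205552 rad
x = r_b·(cos φ + φ·sin φ) = 48.821978
y = r_b·(sin φ − φ·cos φ) = 1.107546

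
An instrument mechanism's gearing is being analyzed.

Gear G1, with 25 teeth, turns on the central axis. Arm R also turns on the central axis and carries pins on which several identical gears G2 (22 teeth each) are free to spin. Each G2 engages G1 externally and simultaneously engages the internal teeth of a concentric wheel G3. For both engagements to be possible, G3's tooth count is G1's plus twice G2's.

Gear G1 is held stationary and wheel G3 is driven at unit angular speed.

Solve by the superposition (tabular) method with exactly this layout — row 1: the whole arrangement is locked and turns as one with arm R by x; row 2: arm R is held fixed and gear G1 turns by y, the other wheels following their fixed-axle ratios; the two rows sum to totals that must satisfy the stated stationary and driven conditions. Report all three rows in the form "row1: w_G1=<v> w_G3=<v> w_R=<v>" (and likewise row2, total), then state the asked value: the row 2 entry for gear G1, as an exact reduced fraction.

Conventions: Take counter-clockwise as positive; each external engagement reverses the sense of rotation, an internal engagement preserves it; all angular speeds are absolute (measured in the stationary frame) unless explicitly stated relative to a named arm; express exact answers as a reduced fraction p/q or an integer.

class = planetary set [G3 = 25+2·22 = 69; Willis about the carrier]
row 1 — lock + rotate with arm: ω_sun = ω_ring = ω_arm = x
superposition row 2 [arm held]: sun y, ring −(25/69)·y, arm 0
boundary: total ω_sun = x + y = 0 and total ω_ring = x − (25/69)·y = 1  ⇒  y = -69/94, x = 69/94
row 2 ring = −(25/69)·(-69/94) = 25/94
totals (row 1 + row 2): sun 69/94 + (-69/94) = 0, ring 69/94 + 25/94 = 1, arm 69/94 + 0 = 69/94
asked cell (row2, sun) = -69/94

row1: w_G1=69/94 w_G3=69/94 w_R=69/94
row2: w_G1=-69/94 w_G3=25/94 w_R=0
total: w_G1=0 w_G3=1 w_R=69/94
asked value: -69/94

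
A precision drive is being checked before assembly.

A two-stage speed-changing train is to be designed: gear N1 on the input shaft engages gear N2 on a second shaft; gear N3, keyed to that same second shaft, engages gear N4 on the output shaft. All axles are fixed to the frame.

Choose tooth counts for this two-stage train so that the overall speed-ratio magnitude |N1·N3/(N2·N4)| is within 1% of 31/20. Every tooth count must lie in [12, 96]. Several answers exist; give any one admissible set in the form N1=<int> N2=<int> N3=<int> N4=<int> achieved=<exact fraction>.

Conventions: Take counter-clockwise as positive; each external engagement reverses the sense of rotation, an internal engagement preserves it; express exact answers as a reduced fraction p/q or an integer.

N1=12 N2=20 N3=31 N4=12 achieved=31/20

class = fixed-axis compound train [2-stage, 31/20 wanted]
target = 31/20 in lowest terms: an exact hit needs N1·N3 = k·31 and N2·N4 = k·20 for one integer k, every count in [12, 96]; additionally prefer no 1:1 stage (N1 ≠ N2, N3 ≠ N4)
k = 1…11: no 1:1-free in-range split of k·31 and k·20 into factor pairs; take k = 12
k = 12: N1·N3 = 372 = 12·31, N2·N4 = 240 = 20·12
achieved = 12·31/(20·12) = 31/20; |achieved − target| = 0 ≤ 31/2000 ✓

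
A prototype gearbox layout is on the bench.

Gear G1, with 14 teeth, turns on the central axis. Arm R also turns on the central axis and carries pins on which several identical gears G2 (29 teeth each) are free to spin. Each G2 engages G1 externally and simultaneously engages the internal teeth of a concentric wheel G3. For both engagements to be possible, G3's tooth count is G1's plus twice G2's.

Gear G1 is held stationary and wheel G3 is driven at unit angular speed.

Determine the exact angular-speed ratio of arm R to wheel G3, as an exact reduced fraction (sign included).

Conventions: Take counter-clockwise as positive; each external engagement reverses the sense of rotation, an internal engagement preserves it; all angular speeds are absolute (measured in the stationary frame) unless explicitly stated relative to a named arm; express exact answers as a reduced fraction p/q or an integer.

36/43

class = planetary set [G3 = 14+2·29 = 72; Willis about the carrier]
ring teeth: 14 + 2·29 = 72
14(ω_sun−ω_arm) = −72(ω_ring−ω_arm),  ω_sun = 0, ω_ring = 1
14(0−ω_arm) = −72(1−ω_arm)  ⇒  86·ω_arm = 72  ⇒  ω_arm = 36/43
ω_out/ω_in = 36/43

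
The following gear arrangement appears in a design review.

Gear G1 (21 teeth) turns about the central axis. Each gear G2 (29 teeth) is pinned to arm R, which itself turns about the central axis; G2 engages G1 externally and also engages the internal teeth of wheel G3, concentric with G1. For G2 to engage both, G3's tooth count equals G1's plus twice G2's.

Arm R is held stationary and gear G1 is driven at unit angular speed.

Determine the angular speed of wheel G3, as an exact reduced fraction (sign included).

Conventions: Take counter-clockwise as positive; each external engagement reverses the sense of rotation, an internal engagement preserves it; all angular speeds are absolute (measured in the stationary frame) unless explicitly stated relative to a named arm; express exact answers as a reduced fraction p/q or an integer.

planetary set (21T centre, 29T on arm, 79T internal) — Willis relation
ring teeth: 21 + 2·29 = 79
21(ω_sun−ω_arm) = −79(ω_ring−ω_arm),  ω_arm = 0, ω_sun = 1
ω_ring = 0 − (21/79)(1−0) = -21/79
exact speed ratio = -21/79

-21/79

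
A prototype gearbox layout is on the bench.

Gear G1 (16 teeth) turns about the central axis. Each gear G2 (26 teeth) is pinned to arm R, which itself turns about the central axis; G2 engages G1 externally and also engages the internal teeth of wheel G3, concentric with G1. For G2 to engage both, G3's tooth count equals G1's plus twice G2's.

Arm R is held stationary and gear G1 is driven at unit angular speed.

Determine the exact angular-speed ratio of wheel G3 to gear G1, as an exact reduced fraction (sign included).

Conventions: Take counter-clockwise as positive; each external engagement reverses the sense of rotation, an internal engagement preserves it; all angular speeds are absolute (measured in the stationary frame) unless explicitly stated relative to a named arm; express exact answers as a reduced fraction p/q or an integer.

topology: planetary set — G1 16T / G2 26T / G3 68T, arm = carrier (Willis)
ring teeth: 16 + 2·26 = 68
16(ω_sun−ω_arm) = −68(ω_ring−ω_arm),  ω_arm = 0, ω_sun = 1
ω_ring = 0 − (16/68)(1−0) = -4/17
ω_out/ω_in = -4/17

-4/17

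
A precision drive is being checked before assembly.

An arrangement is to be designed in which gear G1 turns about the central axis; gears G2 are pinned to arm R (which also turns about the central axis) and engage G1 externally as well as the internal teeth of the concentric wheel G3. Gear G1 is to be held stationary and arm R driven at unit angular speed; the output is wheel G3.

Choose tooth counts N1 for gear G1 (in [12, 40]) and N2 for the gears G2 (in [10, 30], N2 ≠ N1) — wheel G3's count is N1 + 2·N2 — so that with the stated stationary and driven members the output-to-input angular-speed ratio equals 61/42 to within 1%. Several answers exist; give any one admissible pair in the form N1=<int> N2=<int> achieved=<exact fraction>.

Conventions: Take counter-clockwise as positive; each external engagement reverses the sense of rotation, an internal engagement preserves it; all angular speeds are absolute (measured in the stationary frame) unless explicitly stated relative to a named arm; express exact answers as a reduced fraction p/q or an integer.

N1=38 N2=23 achieved=61/42

design class (target 61/42): planetary set
Willis with ω_sun = 0: ω_ring/ω_arm = (N1+N3)/N3; set equal to 61/42  ⇒  N3/N1 = 1/(61/42 − 1) = 42/19
N3 = N1 + 2·N2  ⇒  N2/N1 = (N3/N1 − 1)/2 = (42/19 − 1)/2 = 23/38
smallest multiple with N1 ≥ 12 and N2 ≥ 10: k = 1  ⇒  N1 = 1·38 = 38, N2 = 1·23 = 23 (N1 ≤ 40, N2 ≤ 30, N2 ≠ N1 ✓), N3 = 38 + 2·23 = 84
check: (N1+N3)/N3 with N1 = 38, N3 = 84 gives 61/42; |achieved − target| = 0 ≤ 61/4200 ✓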